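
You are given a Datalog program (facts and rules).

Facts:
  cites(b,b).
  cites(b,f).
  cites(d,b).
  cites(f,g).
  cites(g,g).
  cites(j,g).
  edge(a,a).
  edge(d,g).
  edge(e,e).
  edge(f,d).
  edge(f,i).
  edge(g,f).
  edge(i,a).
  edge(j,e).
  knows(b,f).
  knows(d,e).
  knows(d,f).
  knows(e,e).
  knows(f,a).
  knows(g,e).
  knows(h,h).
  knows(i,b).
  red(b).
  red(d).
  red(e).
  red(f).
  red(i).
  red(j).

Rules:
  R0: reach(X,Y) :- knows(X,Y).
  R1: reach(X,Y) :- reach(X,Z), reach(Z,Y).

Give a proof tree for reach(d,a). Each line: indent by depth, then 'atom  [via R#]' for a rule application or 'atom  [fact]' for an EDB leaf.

round 1: derive reach(b,f) via R0 from knows(b,f)
round 1: derive reach(d,e) via R0 from knows(d,e)
round 1: derive reach(d,f) via R0 from knows(d,f)
round 1: derive reach(e,e) via R0 from knows(e,e)
round 1: derive reach(f,a) via R0 from knows(f,a)
round 1: derive reach(g,e) via R0 from knows(g,e)
round 1: derive reach(h,h) via R0 from knows(h,h)
round 1: derive reach(i,b) via R0 from knows(i,b)
round 2: derive reach(b,a) via R1 from reach(b,f), reach(f,a)
round 2: derive reach(d,a) via R1 from reach(d,f), reach(f,a)
round 2: derive reach(i,f) via R1 from reach(i,b), reach(b,f)
round 3: derive reach(i,a) via R1 from reach(i,b), reach(b,a)

reach(d,a)  [via R1]
  reach(d,f)  [via R0]
    knows(d,f)  [fact]
  reach(f,a)  [via R0]
    knows(f,a)  [fact]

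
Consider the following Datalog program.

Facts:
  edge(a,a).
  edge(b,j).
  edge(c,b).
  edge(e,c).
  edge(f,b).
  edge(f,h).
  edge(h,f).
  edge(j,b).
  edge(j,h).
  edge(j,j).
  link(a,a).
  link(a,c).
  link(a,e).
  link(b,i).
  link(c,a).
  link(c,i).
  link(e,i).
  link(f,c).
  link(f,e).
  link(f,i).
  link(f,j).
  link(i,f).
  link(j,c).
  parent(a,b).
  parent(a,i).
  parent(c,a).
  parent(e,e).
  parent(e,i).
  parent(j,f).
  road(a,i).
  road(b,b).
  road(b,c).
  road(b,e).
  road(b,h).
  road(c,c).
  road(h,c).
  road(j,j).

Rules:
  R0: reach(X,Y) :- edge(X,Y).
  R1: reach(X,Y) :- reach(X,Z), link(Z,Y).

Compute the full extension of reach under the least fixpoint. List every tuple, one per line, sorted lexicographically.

reach(a,a)
reach(a,c)
reach(a,e)
reach(a,f)
reach(a,i)
reach(a,j)
reach(b,a)
reach(b,c)
reach(b,e)
reach(b,f)
reach(b,i)
reach(b,j)
reach(c,a)
reach(c,b)
reach(c,c)
reach(c,e)
reach(c,f)
reach(c,i)
reach(c,j)
reach(e,a)
reach(e,c)
reach(e,e)
reach(e,f)
reach(e,i)
reach(e,j)
reach(f,a)
reach(f,b)
reach(f,c)
reach(f,e)
reach(f,f)
reach(f,h)
reach(f,i)
reach(f,j)
reach(h,a)
reach(h,c)
reach(h,e)
reach(h,f)
reach(h,i)
reach(h,j)
reach(j,a)
reach(j,b)
reach(j,c)
reach(j,e)
reach(j,f)
reach(j,h)
reach(j,i)
reach(j,j)

round 1: derive reach(a,a) via R0 from edge(a,a)
round 1: derive reach(b,j) via R0 from edge(b,j)
round 1: derive reach(c,b) via R0 from edge(c,b)
round 1: derive reach(e,c) via R0 from edge(e,c)
round 1: derive reach(f,b) via R0 from edge(f,b)
round 1: derive reach(f,h) via R0 from edge(f,h)
round 1: derive reach(h,f) via R0 from edge(h,f)
round 1: derive reach(j,b) via R0 from edge(j,b)
round 1: derive reach(j,h) via R0 from edge(j,h)
round 1: derive reach(j,j) via R0 from edge(j,j)
round 2: derive reach(a,c) via R1 from reach(a,a), link(a,c)
round 2: derive reach(a,e) via R1 from reach(a,a), link(a,e)
round 2: derive reach(b,c) via R1 from reach(b,j), link(j,c)
round 2: derive reach(c,i) via R1 from reach(c,b), link(b,i)
round 2: derive reach(e,a) via R1 from reach(e,c), link(c,a)
round 2: derive reach(e,i) via R1 from reach(e,c), link(c,i)
round 2: derive reach(f,i) via R1 from reach(f,b), link(b,i)
round 2: derive reach(h,c) via R1 from reach(h,f), link(f,c)
round 2: derive reach(h,e) via R1 from reach(h,f), link(f,e)
round 2: derive reach(h,i) via R1 from reach(h,f), link(f,i)
round 2: derive reach(h,j) via R1 from reach(h,f), link(f,j)
round 2: derive reach(j,c) via R1 from reach(j,j), link(j,c)
round 2: derive reach(j,i) via R1 from reach(j,b), link(b,i)
round 3: derive reach(a,i) via R1 from reach(a,c), link(c,i)
round 3: derive reach(b,a) via R1 from reach(b,c), link(c,a)
round 3: derive reach(b,i) via R1 from reach(b,c), link(c,i)
round 3: derive reach(c,f) via R1 from reach(c,i), link(i,f)
round 3: derive reach(e,e) via R1 from reach(e,a), link(a,e)
round 3: derive reach(e,f) via R1 from reach(e,i), link(i,f)
round 3: derive reach(f,f) via R1 from reach(f,i), link(i,f)
round 3: derive reach(h,a) via R1 from reach(h,c), link(c,a)
round 3: derive reach(j,a) via R1 from reach(j,c), link(c,a)
round 3: derive reach(j,f) via R1 from reach(j,i), link(i,f)
round 4: derive reach(a,f) via R1 from reach(a,i), link(i,f)
round 4: derive reach(b,e) via R1 from reach(b,a), link(a,e)
round 4: derive reach(b,f) via R1 from reach(b,i), link(i,f)
round 4: derive reach(c,c) via R1 from reach(c,f), link(f,c)
round 4: derive reach(c,e) via R1 from reach(c,f), link(f,e)
round 4: derive reach(c,j) via R1 from reach(c,f), link(f,j)
round 4: derive reach(e,j) via R1 from reach(e,f), link(f,j)
round 4: derive reach(f,c) via R1 from reach(f,f), link(f,c)
round 4: derive reach(f,e) via R1 from reach(f,f), link(f,e)
round 4: derive reach(f,j) via R1 from reach(f,f), link(f,j)
round 4: derive reach(j,e) via R1 from reach(j,a), link(a,e)
round 5: derive reach(a,j) via R1 from reach(a,f), link(f,j)
round 5: derive reach(c,a) via R1 from reach(c,c), link(c,a)
round 5: derive reach(f,a) via R1 from reach(f,c), link(c,a)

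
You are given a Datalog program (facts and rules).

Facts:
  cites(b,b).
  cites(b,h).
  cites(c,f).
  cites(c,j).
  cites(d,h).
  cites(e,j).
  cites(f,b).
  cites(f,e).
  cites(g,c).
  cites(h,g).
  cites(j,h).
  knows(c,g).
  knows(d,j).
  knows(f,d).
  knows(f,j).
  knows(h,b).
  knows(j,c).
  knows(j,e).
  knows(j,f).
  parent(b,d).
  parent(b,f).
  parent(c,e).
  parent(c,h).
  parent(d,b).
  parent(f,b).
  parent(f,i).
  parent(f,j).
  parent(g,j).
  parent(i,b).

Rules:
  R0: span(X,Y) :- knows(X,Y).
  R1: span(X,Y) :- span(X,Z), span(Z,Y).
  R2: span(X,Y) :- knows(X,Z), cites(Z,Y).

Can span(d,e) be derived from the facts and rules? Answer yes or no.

round 1: derive span(c,g) via R0 from knows(c,g)
round 1: derive span(d,j) via R0 from knows(d,j)
round 1: derive span(f,d) via R0 from knows(f,d)
round 1: derive span(f,j) via R0 from knows(f,j)
round 1: derive span(h,b) via R0 from knows(h,b)
round 1: derive span(j,c) via R0 from knows(j,c)
round 1: derive span(j,e) via R0 from knows(j,e)
round 1: derive span(j,f) via R0 from knows(j,f)
round 1: derive span(c,c) via R2 from knows(c,g), cites(g,c)
round 1: derive span(d,h) via R2 from knows(d,j), cites(j,h)
round 1: derive span(f,h) via R2 from knows(f,d), cites(d,h)
round 1: derive span(h,h) via R2 from knows(h,b), cites(b,h)
round 1: derive span(j,b) via R2 from knows(j,f), cites(f,b)
round 1: derive span(j,j) via R2 from knows(j,c), cites(c,j)
round 2: derive span(d,b) via R1 from span(d,h), span(h,b)
round 2: derive span(d,c) via R1 from span(d,j), span(j,c)
round 2: derive span(d,e) via R1 from span(d,j), span(j,e)
round 2: derive span(d,f) via R1 from span(d,j), span(j,f)
round 2: derive span(f,b) via R1 from span(f,h), span(h,b)
round 2: derive span(f,c) via R1 from span(f,j), span(j,c)
round 2: derive span(f,e) via R1 from span(f,j), span(j,e)
round 2: derive span(f,f) via R1 from span(f,j), span(j,f)
round 2: derive span(j,d) via R1 from span(j,f), span(f,d)
round 2: derive span(j,g) via R1 from span(j,c), span(c,g)
round 2: derive span(j,h) via R1 from span(j,f), span(f,h)
round 3: derive span(d,d) via R1 from span(d,f), span(f,d)
round 3: derive span(d,g) via R1 from span(d,c), span(c,g)
round 3: derive span(f,g) via R1 from span(f,c), span(c,g)

yes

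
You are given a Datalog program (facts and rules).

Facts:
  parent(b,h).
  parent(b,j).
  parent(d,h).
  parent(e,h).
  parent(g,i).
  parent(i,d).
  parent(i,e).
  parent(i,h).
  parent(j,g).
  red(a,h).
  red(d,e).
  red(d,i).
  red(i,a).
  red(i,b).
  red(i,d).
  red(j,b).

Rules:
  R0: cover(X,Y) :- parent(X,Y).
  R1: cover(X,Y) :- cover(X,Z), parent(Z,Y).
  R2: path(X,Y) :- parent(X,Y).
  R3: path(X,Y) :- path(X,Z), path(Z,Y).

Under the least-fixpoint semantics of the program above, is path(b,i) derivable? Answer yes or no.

round 1: derive path(b,h) via R2 from parent(b,h)
round 1: derive path(b,j) via R2 from parent(b,j)
round 1: derive path(d,h) via R2 from parent(d,h)
round 1: derive path(e,h) via R2 from parent(e,h)
round 1: derive path(g,i) via R2 from parent(g,i)
round 1: derive path(i,d) via R2 from parent(i,d)
round 1: derive path(i,e) via R2 from parent(i,e)
round 1: derive path(i,h) via R2 from parent(i,h)
round 1: derive path(j,g) via R2 from parent(j,g)
round 2: derive path(b,g) via R3 from path(b,j), path(j,g)
round 2: derive path(g,d) via R3 from path(g,i), path(i,d)
round 2: derive path(g,e) via R3 from path(g,i), path(i,e)
round 2: derive path(g,h) via R3 from path(g,i), path(i,h)
round 2: derive path(j,i) via R3 from path(j,g), path(g,i)
round 3: derive path(b,d) via R3 from path(b,g), path(g,d)
round 3: derive path(b,e) via R3 from path(b,g), path(g,e)
round 3: derive path(b,i) via R3 from path(b,g), path(g,i)
round 3: derive path(j,d) via R3 from path(j,g), path(g,d)
round 3: derive path(j,e) via R3 from path(j,g), path(g,e)
round 3: derive path(j,h) via R3 from path(j,g), path(g,h)

yes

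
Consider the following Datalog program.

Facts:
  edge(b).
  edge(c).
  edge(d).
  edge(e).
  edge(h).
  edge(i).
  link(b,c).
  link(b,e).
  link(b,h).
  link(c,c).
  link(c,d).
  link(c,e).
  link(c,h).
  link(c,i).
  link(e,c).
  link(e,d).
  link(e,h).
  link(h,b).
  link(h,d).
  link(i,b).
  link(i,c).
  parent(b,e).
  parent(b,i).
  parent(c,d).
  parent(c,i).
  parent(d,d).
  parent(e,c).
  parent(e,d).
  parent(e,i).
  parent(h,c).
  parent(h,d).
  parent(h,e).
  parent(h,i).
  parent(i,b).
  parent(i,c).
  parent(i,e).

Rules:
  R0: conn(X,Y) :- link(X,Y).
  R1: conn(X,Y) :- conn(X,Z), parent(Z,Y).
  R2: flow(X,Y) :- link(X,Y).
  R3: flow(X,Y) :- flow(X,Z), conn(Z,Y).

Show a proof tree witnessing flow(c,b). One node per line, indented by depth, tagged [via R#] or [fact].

round 1: derive conn(b,c) via R0 from link(b,c)
round 1: derive conn(b,e) via R0 from link(b,e)
round 1: derive conn(b,h) via R0 from link(b,h)
round 1: derive conn(c,c) via R0 from link(c,c)
round 1: derive conn(c,d) via R0 from link(c,d)
round 1: derive conn(c,e) via R0 from link(c,e)
round 1: derive conn(c,h) via R0 from link(c,h)
round 1: derive conn(c,i) via R0 from link(c,i)
round 1: derive conn(e,c) via R0 from link(e,c)
round 1: derive conn(e,d) via R0 from link(e,d)
round 1: derive conn(e,h) via R0 from link(e,h)
round 1: derive conn(h,b) via R0 from link(h,b)
round 1: derive conn(h,d) via R0 from link(h,d)
round 1: derive conn(i,b) via R0 from link(i,b)
round 1: derive conn(i,c) via R0 from link(i,c)
round 1: derive flow(b,c) via R2 from link(b,c)
round 1: derive flow(b,e) via R2 from link(b,e)
round 1: derive flow(b,h) via R2 from link(b,h)
round 1: derive flow(c,c) via R2 from link(c,c)
round 1: derive flow(c,d) via R2 from link(c,d)
round 1: derive flow(c,e) via R2 from link(c,e)
round 1: derive flow(c,h) via R2 from link(c,h)
round 1: derive flow(c,i) via R2 from link(c,i)
round 1: derive flow(e,c) via R2 from link(e,c)
round 1: derive flow(e,d) via R2 from link(e,d)
round 1: derive flow(e,h) via R2 from link(e,h)
round 1: derive flow(h,b) via R2 from link(h,b)
round 1: derive flow(h,d) via R2 from link(h,d)
round 1: derive flow(i,b) via R2 from link(i,b)
round 1: derive flow(i,c) via R2 from link(i,c)
round 2: derive conn(b,d) via R1 from conn(b,c), parent(c,d)
round 2: derive conn(b,i) via R1 from conn(b,c), parent(c,i)
round 2: derive conn(c,b) via R1 from conn(c,i), parent(i,b)
round 2: derive conn(e,e) via R1 from conn(e,h), parent(h,e)
round 2: derive conn(e,i) via R1 from conn(e,c), parent(c,i)
round 2: derive conn(h,e) via R1 from conn(h,b), parent(b,e)
round 2: derive conn(h,i) via R1 from conn(h,b), parent(b,i)
round 2: derive conn(i,d) via R1 from conn(i,c), parent(c,d)
round 2: derive conn(i,e) via R1 from conn(i,b), parent(b,e)
round 2: derive conn(i,i) via R1 from conn(i,b), parent(b,i)
round 2: derive flow(b,b) via R3 from flow(b,h), conn(h,b)
round 2: derive flow(b,d) via R3 from flow(b,c), conn(c,d)
round 2: derive flow(b,i) via R3 from flow(b,c), conn(c,i)
round 2: derive flow(c,b) via R3 from flow(c,h), conn(h,b)
round 2: derive flow(e,b) via R3 from flow(e,h), conn(h,b)
round 2: derive flow(e,e) via R3 from flow(e,c), conn(c,e)
round 2: derive flow(e,i) via R3 from flow(e,c), conn(c,i)
round 2: derive flow(h,c) via R3 from flow(h,b), conn(b,c)
round 2: derive flow(h,e) via R3 from flow(h,b), conn(b,e)
round 2: derive flow(h,h) via R3 from flow(h,b), conn(b,h)
round 2: derive flow(i,d) via R3 from flow(i,c), conn(c,d)
round 2: derive flow(i,e) via R3 from flow(i,b), conn(b,e)
round 2: derive flow(i,h) via R3 from flow(i,b), conn(b,h)
round 2: derive flow(i,i) via R3 from flow(i,c), conn(c,i)
round 3: derive conn(b,b) via R1 from conn(b,i), parent(i,b)
round 3: derive conn(e,b) via R1 from conn(e,i), parent(i,b)
round 3: derive conn(h,c) via R1 from conn(h,e), parent(e,c)
round 3: derive flow(h,i) via R3 from flow(h,b), conn(b,i)

flow(c,b)  [via R3]
  flow(c,h)  [via R2]
    link(c,h)  [fact]
  conn(h,b)  [via R0]
    link(h,b)  [fact]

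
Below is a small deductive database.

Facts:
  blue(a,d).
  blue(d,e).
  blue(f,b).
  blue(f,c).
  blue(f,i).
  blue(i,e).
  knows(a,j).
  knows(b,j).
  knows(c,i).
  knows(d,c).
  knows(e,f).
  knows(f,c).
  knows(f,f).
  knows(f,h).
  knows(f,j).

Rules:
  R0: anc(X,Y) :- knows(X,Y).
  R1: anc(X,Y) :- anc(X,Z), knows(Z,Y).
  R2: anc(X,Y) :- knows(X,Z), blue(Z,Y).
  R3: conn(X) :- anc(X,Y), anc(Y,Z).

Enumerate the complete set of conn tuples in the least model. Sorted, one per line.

round 1: derive anc(a,j) via R0 from knows(a,j)
round 1: derive anc(b,j) via R0 from knows(b,j)
round 1: derive anc(c,i) via R0 from knows(c,i)
round 1: derive anc(d,c) via R0 from knows(d,c)
round 1: derive anc(e,f) via R0 from knows(e,f)
round 1: derive anc(f,c) via R0 from knows(f,c)
round 1: derive anc(f,f) via R0 from knows(f,f)
round 1: derive anc(f,h) via R0 from knows(f,h)
round 1: derive anc(f,j) via R0 from knows(f,j)
round 1: derive anc(c,e) via R2 from knows(c,i), blue(i,e)
round 1: derive anc(e,b) via R2 from knows(e,f), blue(f,b)
round 1: derive anc(e,c) via R2 from knows(e,f), blue(f,c)
round 1: derive anc(e,i) via R2 from knows(e,f), blue(f,i)
round 1: derive anc(f,b) via R2 from knows(f,f), blue(f,b)
round 1: derive anc(f,i) via R2 from knows(f,f), blue(f,i)
round 2: derive anc(c,f) via R1 from anc(c,e), knows(e,f)
round 2: derive anc(d,i) via R1 from anc(d,c), knows(c,i)
round 2: derive anc(e,h) via R1 from anc(e,f), knows(f,h)
round 2: derive anc(e,j) via R1 from anc(e,b), knows(b,j)
round 2: derive conn(c) via R3 from anc(c,e), anc(e,b)
round 2: derive conn(d) via R3 from anc(d,c), anc(c,e)
round 2: derive conn(e) via R3 from anc(e,b), anc(b,j)
round 2: derive conn(f) via R3 from anc(f,b), anc(b,j)
round 3: derive anc(c,c) via R1 from anc(c,f), knows(f,c)
round 3: derive anc(c,h) via R1 from anc(c,f), knows(f,h)
round 3: derive anc(c,j) via R1 from anc(c,f), knows(f,j)

conn(c)
conn(d)
conn(e)
conn(f)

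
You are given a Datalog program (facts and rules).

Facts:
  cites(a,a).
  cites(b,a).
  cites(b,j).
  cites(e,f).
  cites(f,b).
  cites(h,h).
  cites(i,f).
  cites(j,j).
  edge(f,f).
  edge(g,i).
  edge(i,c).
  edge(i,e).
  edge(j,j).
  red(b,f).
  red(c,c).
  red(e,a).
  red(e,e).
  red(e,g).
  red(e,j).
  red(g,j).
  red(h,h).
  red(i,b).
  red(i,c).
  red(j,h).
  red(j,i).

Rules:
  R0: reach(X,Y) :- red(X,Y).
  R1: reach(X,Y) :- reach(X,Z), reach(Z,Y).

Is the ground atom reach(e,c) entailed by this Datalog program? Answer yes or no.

round 1: derive reach(b,f) via R0 from red(b,f)
round 1: derive reach(c,c) via R0 from red(c,c)
round 1: derive reach(e,a) via R0 from red(e,a)
round 1: derive reach(e,e) via R0 from red(e,e)
round 1: derive reach(e,g) via R0 from red(e,g)
round 1: derive reach(e,j) via R0 from red(e,j)
round 1: derive reach(g,j) via R0 from red(g,j)
round 1: derive reach(h,h) via R0 from red(h,h)
round 1: derive reach(i,b) via R0 from red(i,b)
round 1: derive reach(i,c) via R0 from red(i,c)
round 1: derive reach(j,h) via R0 from red(j,h)
round 1: derive reach(j,i) via R0 from red(j,i)
round 2: derive reach(e,h) via R1 from reach(e,j), reach(j,h)
round 2: derive reach(e,i) via R1 from reach(e,j), reach(j,i)
round 2: derive reach(g,h) via R1 from reach(g,j), reach(j,h)
round 2: derive reach(g,i) via R1 from reach(g,j), reach(j,i)
round 2: derive reach(i,f) via R1 from reach(i,b), reach(b,f)
round 2: derive reach(j,b) via R1 from reach(j,i), reach(i,b)
round 2: derive reach(j,c) via R1 from reach(j,i), reach(i,c)
round 3: derive reach(e,b) via R1 from reach(e,i), reach(i,b)
round 3: derive reach(e,c) via R1 from reach(e,i), reach(i,c)
round 3: derive reach(e,f) via R1 from reach(e,i), reach(i,f)
round 3: derive reach(g,b) via R1 from reach(g,i), reach(i,b)
round 3: derive reach(g,c) via R1 from reach(g,i), reach(i,c)
round 3: derive reach(g,f) via R1 from reach(g,i), reach(i,f)
round 3: derive reach(j,f) via R1 from reach(j,b), reach(b,f)

yes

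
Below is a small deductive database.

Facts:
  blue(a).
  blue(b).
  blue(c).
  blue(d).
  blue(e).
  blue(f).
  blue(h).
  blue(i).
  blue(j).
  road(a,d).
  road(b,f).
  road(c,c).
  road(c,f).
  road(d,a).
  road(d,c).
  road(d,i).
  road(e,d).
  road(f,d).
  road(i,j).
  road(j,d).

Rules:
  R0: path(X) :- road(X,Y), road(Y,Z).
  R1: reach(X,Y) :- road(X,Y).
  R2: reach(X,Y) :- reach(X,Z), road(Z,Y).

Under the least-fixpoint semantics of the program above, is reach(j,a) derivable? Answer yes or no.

yes

round 1: derive reach(a,d) via R1 from road(a,d)
round 1: derive reach(b,f) via R1 from road(b,f)
round 1: derive reach(c,c) via R1 from road(c,c)
round 1: derive reach(c,f) via R1 from road(c,f)
round 1: derive reach(d,a) via R1 from road(d,a)
round 1: derive reach(d,c) via R1 from road(d,c)
round 1: derive reach(d,i) via R1 from road(d,i)
round 1: derive reach(e,d) via R1 from road(e,d)
round 1: derive reach(f,d) via R1 from road(f,d)
round 1: derive reach(i,j) via R1 from road(i,j)
round 1: derive reach(j,d) via R1 from road(j,d)
round 2: derive reach(a,a) via R2 from reach(a,d), road(d,a)
round 2: derive reach(a,c) via R2 from reach(a,d), road(d,c)
round 2: derive reach(a,i) via R2 from reach(a,d), road(d,i)
round 2: derive reach(b,d) via R2 from reach(b,f), road(f,d)
round 2: derive reach(c,d) via R2 from reach(c,f), road(f,d)
round 2: derive reach(d,d) via R2 from reach(d,a), road(a,d)
round 2: derive reach(d,f) via R2 from reach(d,c), road(c,f)
round 2: derive reach(d,j) via R2 from reach(d,i), road(i,j)
round 2: derive reach(e,a) via R2 from reach(e,d), road(d,a)
round 2: derive reach(e,c) via R2 from reach(e,d), road(d,c)
round 2: derive reach(e,i) via R2 from reach(e,d), road(d,i)
round 2: derive reach(f,a) via R2 from reach(f,d), road(d,a)
round 2: derive reach(f,c) via R2 from reach(f,d), road(d,c)
round 2: derive reach(f,i) via R2 from reach(f,d), road(d,i)
round 2: derive reach(i,d) via R2 from reach(i,j), road(j,d)
round 2: derive reach(j,a) via R2 from reach(j,d), road(d,a)
round 2: derive reach(j,c) via R2 from reach(j,d), road(d,c)
round 2: derive reach(j,i) via R2 from reach(j,d), road(d,i)
round 3: derive reach(a,f) via R2 from reach(a,c), road(c,f)
round 3: derive reach(a,j) via R2 from reach(a,i), road(i,j)
round 3: derive reach(b,a) via R2 from reach(b,d), road(d,a)
round 3: derive reach(b,c) via R2 from reach(b,d), road(d,c)
round 3: derive reach(b,i) via R2 from reach(b,d), road(d,i)
round 3: derive reach(c,a) via R2 from reach(c,d), road(d,a)
round 3: derive reach(c,i) via R2 from reach(c,d), road(d,i)
round 3: derive reach(e,f) via R2 from reach(e,c), road(c,f)
round 3: derive reach(e,j) via R2 from reach(e,i), road(i,j)
round 3: derive reach(f,f) via R2 from reach(f,c), road(c,f)
round 3: derive reach(f,j) via R2 from reach(f,i), road(i,j)
round 3: derive reach(i,a) via R2 from reach(i,d), road(d,a)
round 3: derive reach(i,c) via R2 from reach(i,d), road(d,c)
round 3: derive reach(i,i) via R2 from reach(i,d), road(d,i)
round 3: derive reach(j,f) via R2 from reach(j,c), road(c,f)
round 3: derive reach(j,j) via R2 from reach(j,i), road(i,j)
round 4: derive reach(b,j) via R2 from reach(b,i), road(i,j)
round 4: derive reach(c,j) via R2 from reach(c,i), road(i,j)
round 4: derive reach(i,f) via R2 from reach(i,c), road(c,f)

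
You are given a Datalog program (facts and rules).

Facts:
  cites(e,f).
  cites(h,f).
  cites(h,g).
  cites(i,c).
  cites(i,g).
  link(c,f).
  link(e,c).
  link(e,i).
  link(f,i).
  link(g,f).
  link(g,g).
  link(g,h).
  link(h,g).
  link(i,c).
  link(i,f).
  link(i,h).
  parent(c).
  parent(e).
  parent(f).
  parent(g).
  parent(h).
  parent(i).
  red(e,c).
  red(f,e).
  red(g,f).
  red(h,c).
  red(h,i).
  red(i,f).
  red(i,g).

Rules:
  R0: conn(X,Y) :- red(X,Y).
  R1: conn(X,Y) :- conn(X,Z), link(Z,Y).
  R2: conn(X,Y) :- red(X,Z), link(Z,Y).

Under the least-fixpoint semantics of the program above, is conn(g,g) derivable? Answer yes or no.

round 1: derive conn(e,c) via R0 from red(e,c)
round 1: derive conn(f,e) via R0 from red(f,e)
round 1: derive conn(g,f) via R0 from red(g,f)
round 1: derive conn(h,c) via R0 from red(h,c)
round 1: derive conn(h,i) via R0 from red(h,i)
round 1: derive conn(i,f) via R0 from red(i,f)
round 1: derive conn(i,g) via R0 from red(i,g)
round 1: derive conn(e,f) via R2 from red(e,c), link(c,f)
round 1: derive conn(f,c) via R2 from red(f,e), link(e,c)
round 1: derive conn(f,i) via R2 from red(f,e), link(e,i)
round 1: derive conn(g,i) via R2 from red(g,f), link(f,i)
round 1: derive conn(h,f) via R2 from red(h,c), link(c,f)
round 1: derive conn(h,h) via R2 from red(h,i), link(i,h)
round 1: derive conn(i,h) via R2 from red(i,g), link(g,h)
round 1: derive conn(i,i) via R2 from red(i,f), link(f,i)
round 2: derive conn(e,i) via R1 from conn(e,f), link(f,i)
round 2: derive conn(f,f) via R1 from conn(f,c), link(c,f)
round 2: derive conn(f,h) via R1 from conn(f,i), link(i,h)
round 2: derive conn(g,c) via R1 from conn(g,i), link(i,c)
round 2: derive conn(g,h) via R1 from conn(g,i), link(i,h)
round 2: derive conn(h,g) via R1 from conn(h,h), link(h,g)
round 2: derive conn(i,c) via R1 from conn(i,i), link(i,c)
round 3: derive conn(e,h) via R1 from conn(e,i), link(i,h)
round 3: derive conn(f,g) via R1 from conn(f,h), link(h,g)
round 3: derive conn(g,g) via R1 from conn(g,h), link(h,g)
round 4: derive conn(e,g) via R1 from conn(e,h), link(h,g)

yes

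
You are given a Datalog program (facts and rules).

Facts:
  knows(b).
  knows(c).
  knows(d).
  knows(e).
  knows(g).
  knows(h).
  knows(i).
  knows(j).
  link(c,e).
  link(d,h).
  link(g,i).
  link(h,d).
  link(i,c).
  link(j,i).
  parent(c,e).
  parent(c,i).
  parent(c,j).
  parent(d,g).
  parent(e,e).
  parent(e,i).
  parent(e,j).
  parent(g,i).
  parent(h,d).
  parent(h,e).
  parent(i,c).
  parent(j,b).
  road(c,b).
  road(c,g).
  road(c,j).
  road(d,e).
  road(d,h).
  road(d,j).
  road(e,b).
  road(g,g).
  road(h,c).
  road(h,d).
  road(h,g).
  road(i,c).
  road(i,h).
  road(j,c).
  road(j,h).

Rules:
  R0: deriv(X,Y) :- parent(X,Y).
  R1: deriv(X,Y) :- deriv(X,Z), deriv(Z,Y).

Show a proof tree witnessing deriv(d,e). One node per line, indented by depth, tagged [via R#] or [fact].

deriv(d,e)  [via R1]
  deriv(d,i)  [via R1]
    deriv(d,g)  [via R0]
      parent(d,g)  [fact]
    deriv(g,i)  [via R0]
      parent(g,i)  [fact]
  deriv(i,e)  [via R1]
    deriv(i,c)  [via R0]
      parent(i,c)  [fact]
    deriv(c,e)  [via R0]
      parent(c,e)  [fact]

round 1: derive deriv(c,e) via R0 from parent(c,e)
round 1: derive deriv(c,i) via R0 from parent(c,i)
round 1: derive deriv(c,j) via R0 from parent(c,j)
round 1: derive deriv(d,g) via R0 from parent(d,g)
round 1: derive deriv(e,e) via R0 from parent(e,e)
round 1: derive deriv(e,i) via R0 from parent(e,i)
round 1: derive deriv(e,j) via R0 from parent(e,j)
round 1: derive deriv(g,i) via R0 from parent(g,i)
round 1: derive deriv(h,d) via R0 from parent(h,d)
round 1: derive deriv(h,e) via R0 from parent(h,e)
round 1: derive deriv(i,c) via R0 from parent(i,c)
round 1: derive deriv(j,b) via R0 from parent(j,b)
round 2: derive deriv(c,b) via R1 from deriv(c,j), deriv(j,b)
round 2: derive deriv(c,c) via R1 from deriv(c,i), deriv(i,c)
round 2: derive deriv(d,i) via R1 from deriv(d,g), deriv(g,i)
round 2: derive deriv(e,b) via R1 from deriv(e,j), deriv(j,b)
round 2: derive deriv(e,c) via R1 from deriv(e,i), deriv(i,c)
round 2: derive deriv(g,c) via R1 from deriv(g,i), deriv(i,c)
round 2: derive deriv(h,g) via R1 from deriv(h,d), deriv(d,g)
round 2: derive deriv(h,i) via R1 from deriv(h,e), deriv(e,i)
round 2: derive deriv(h,j) via R1 from deriv(h,e), deriv(e,j)
round 2: derive deriv(i,e) via R1 from deriv(i,c), deriv(c,e)
round 2: derive deriv(i,i) via R1 from deriv(i,c), deriv(c,i)
round 2: derive deriv(i,j) via R1 from deriv(i,c), deriv(c,j)
round 3: derive deriv(d,c) via R1 from deriv(d,g), deriv(g,c)
round 3: derive deriv(d,e) via R1 from deriv(d,i), deriv(i,e)
round 3: derive deriv(d,j) via R1 from deriv(d,i), deriv(i,j)
round 3: derive deriv(g,b) via R1 from deriv(g,c), deriv(c,b)
round 3: derive deriv(g,e) via R1 from deriv(g,c), deriv(c,e)
round 3: derive deriv(g,j) via R1 from deriv(g,c), deriv(c,j)
round 3: derive deriv(h,b) via R1 from deriv(h,e), deriv(e,b)
round 3: derive deriv(h,c) via R1 from deriv(h,e), deriv(e,c)
round 3: derive deriv(i,b) via R1 from deriv(i,c), deriv(c,b)
round 4: derive deriv(d,b) via R1 from deriv(d,c), deriv(c,b)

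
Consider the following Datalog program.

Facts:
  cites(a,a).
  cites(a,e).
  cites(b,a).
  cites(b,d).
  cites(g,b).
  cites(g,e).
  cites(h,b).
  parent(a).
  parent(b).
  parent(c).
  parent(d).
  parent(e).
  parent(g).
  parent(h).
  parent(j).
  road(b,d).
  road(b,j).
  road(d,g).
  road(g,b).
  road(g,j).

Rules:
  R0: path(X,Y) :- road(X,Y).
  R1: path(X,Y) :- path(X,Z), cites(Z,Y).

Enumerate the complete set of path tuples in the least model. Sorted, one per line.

round 1: derive path(b,d) via R0 from road(b,d)
round 1: derive path(b,j) via R0 from road(b,j)
round 1: derive path(d,g) via R0 from road(d,g)
round 1: derive path(g,b) via R0 from road(g,b)
round 1: derive path(g,j) via R0 from road(g,j)
round 2: derive path(d,b) via R1 from path(d,g), cites(g,b)
round 2: derive path(d,e) via R1 from path(d,g), cites(g,e)
round 2: derive path(g,a) via R1 from path(g,b), cites(b,a)
round 2: derive path(g,d) via R1 from path(g,b), cites(b,d)
round 3: derive path(d,a) via R1 from path(d,b), cites(b,a)
round 3: derive path(d,d) via R1 from path(d,b), cites(b,d)
round 3: derive path(g,e) via R1 from path(g,a), cites(a,e)

path(b,d)
path(b,j)
path(d,a)
path(d,b)
path(d,d)
path(d,e)
path(d,g)
path(g,a)
path(g,b)
path(g,d)
path(g,e)
path(g,j)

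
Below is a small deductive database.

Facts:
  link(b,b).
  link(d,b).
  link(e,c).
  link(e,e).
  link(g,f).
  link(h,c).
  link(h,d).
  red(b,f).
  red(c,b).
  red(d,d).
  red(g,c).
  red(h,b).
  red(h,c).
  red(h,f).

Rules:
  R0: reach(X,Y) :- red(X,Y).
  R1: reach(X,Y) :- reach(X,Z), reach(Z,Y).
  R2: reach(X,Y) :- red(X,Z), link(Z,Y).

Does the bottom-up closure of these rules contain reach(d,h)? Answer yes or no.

no

round 1: derive reach(b,f) via R0 from red(b,f)
round 1: derive reach(c,b) via R0 from red(c,b)
round 1: derive reach(d,d) via R0 from red(d,d)
round 1: derive reach(g,c) via R0 from red(g,c)
round 1: derive reach(h,b) via R0 from red(h,b)
round 1: derive reach(h,c) via R0 from red(h,c)
round 1: derive reach(h,f) via R0 from red(h,f)
round 1: derive reach(d,b) via R2 from red(d,d), link(d,b)
round 2: derive reach(c,f) via R1 from reach(c,b), reach(b,f)
round 2: derive reach(d,f) via R1 from reach(d,b), reach(b,f)
round 2: derive reach(g,b) via R1 from reach(g,c), reach(c,b)
round 3: derive reach(g,f) via R1 from reach(g,b), reach(b,f)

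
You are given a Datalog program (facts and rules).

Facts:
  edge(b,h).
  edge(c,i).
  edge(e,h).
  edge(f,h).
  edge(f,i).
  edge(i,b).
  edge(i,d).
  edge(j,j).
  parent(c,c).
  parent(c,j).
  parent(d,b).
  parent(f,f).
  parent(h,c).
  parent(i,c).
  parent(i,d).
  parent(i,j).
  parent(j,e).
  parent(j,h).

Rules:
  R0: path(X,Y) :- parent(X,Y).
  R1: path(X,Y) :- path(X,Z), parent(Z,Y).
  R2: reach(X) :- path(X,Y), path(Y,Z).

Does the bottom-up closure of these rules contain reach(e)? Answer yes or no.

round 1: derive path(c,c) via R0 from parent(c,c)
round 1: derive path(c,j) via R0 from parent(c,j)
round 1: derive path(d,b) via R0 from parent(d,b)
round 1: derive path(f,f) via R0 from parent(f,f)
round 1: derive path(h,c) via R0 from parent(h,c)
round 1: derive path(i,c) via R0 from parent(i,c)
round 1: derive path(i,d) via R0 from parent(i,d)
round 1: derive path(i,j) via R0 from parent(i,j)
round 1: derive path(j,e) via R0 from parent(j,e)
round 1: derive path(j,h) via R0 from parent(j,h)
round 2: derive path(c,e) via R1 from path(c,j), parent(j,e)
round 2: derive path(c,h) via R1 from path(c,j), parent(j,h)
round 2: derive path(h,j) via R1 from path(h,c), parent(c,j)
round 2: derive path(i,b) via R1 from path(i,d), parent(d,b)
round 2: derive path(i,e) via R1 from path(i,j), parent(j,e)
round 2: derive path(i,h) via R1 from path(i,j), parent(j,h)
round 2: derive path(j,c) via R1 from path(j,h), parent(h,c)
round 2: derive reach(c) via R2 from path(c,c), path(c,c)
round 2: derive reach(f) via R2 from path(f,f), path(f,f)
round 2: derive reach(h) via R2 from path(h,c), path(c,c)
round 2: derive reach(i) via R2 from path(i,c), path(c,c)
round 2: derive reach(j) via R2 from path(j,h), path(h,c)
round 3: derive path(h,e) via R1 from path(h,j), parent(j,e)
round 3: derive path(h,h) via R1 from path(h,j), parent(j,h)
round 3: derive path(j,j) via R1 from path(j,c), parent(c,j)

no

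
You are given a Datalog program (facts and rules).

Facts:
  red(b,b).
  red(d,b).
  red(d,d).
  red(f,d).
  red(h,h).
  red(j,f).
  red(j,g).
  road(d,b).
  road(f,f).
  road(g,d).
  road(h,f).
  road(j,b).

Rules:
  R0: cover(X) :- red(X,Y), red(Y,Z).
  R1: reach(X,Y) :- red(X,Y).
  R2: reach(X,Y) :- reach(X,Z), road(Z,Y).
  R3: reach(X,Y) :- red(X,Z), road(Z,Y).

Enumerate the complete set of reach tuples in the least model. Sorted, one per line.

round 1: derive reach(b,b) via R1 from red(b,b)
round 1: derive reach(d,b) via R1 from red(d,b)
round 1: derive reach(d,d) via R1 from red(d,d)
round 1: derive reach(f,d) via R1 from red(f,d)
round 1: derive reach(h,h) via R1 from red(h,h)
round 1: derive reach(j,f) via R1 from red(j,f)
round 1: derive reach(j,g) via R1 from red(j,g)
round 1: derive reach(f,b) via R3 from red(f,d), road(d,b)
round 1: derive reach(h,f) via R3 from red(h,h), road(h,f)
round 1: derive reach(j,d) via R3 from red(j,g), road(g,d)
round 2: derive reach(j,b) via R2 from reach(j,d), road(d,b)

reach(b,b)
reach(d,b)
reach(d,d)
reach(f,b)
reach(f,d)
reach(h,f)
reach(h,h)
reach(j,b)
reach(j,d)
reach(j,f)
reach(j,g)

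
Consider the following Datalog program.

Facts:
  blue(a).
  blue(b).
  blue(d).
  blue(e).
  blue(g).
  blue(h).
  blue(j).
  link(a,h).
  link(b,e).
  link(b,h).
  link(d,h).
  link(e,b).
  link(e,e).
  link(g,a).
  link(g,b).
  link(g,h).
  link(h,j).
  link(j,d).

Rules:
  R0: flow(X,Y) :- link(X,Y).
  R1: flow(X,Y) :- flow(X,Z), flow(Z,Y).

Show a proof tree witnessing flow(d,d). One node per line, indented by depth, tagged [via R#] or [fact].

round 1: derive flow(a,h) via R0 from link(a,h)
round 1: derive flow(b,e) via R0 from link(b,e)
round 1: derive flow(b,h) via R0 from link(b,h)
round 1: derive flow(d,h) via R0 from link(d,h)
round 1: derive flow(e,b) via R0 from link(e,b)
round 1: derive flow(e,e) via R0 from link(e,e)
round 1: derive flow(g,a) via R0 from link(g,a)
round 1: derive flow(g,b) via R0 from link(g,b)
round 1: derive flow(g,h) via R0 from link(g,h)
round 1: derive flow(h,j) via R0 from link(h,j)
round 1: derive flow(j,d) via R0 from link(j,d)
round 2: derive flow(a,j) via R1 from flow(a,h), flow(h,j)
round 2: derive flow(b,b) via R1 from flow(b,e), flow(e,b)
round 2: derive flow(b,j) via R1 from flow(b,h), flow(h,j)
round 2: derive flow(d,j) via R1 from flow(d,h), flow(h,j)
round 2: derive flow(e,h) via R1 from flow(e,b), flow(b,h)
round 2: derive flow(g,e) via R1 from flow(g,b), flow(b,e)
round 2: derive flow(g,j) via R1 from flow(g,h), flow(h,j)
round 2: derive flow(h,d) via R1 from flow(h,j), flow(j,d)
round 2: derive flow(j,h) via R1 from flow(j,d), flow(d,h)
round 3: derive flow(a,d) via R1 from flow(a,h), flow(h,d)
round 3: derive flow(b,d) via R1 from flow(b,h), flow(h,d)
round 3: derive flow(d,d) via R1 from flow(d,h), flow(h,d)
round 3: derive flow(e,d) via R1 from flow(e,h), flow(h,d)
round 3: derive flow(e,j) via R1 from flow(e,b), flow(b,j)
round 3: derive flow(g,d) via R1 from flow(g,h), flow(h,d)
round 3: derive flow(h,h) via R1 from flow(h,d), flow(d,h)
round 3: derive flow(j,j) via R1 from flow(j,d), flow(d,j)

flow(d,d)  [via R1]
  flow(d,h)  [via R0]
    link(d,h)  [fact]
  flow(h,d)  [via R1]
    flow(h,j)  [via R0]
      link(h,j)  [fact]
    flow(j,d)  [via R0]
      link(j,d)  [fact]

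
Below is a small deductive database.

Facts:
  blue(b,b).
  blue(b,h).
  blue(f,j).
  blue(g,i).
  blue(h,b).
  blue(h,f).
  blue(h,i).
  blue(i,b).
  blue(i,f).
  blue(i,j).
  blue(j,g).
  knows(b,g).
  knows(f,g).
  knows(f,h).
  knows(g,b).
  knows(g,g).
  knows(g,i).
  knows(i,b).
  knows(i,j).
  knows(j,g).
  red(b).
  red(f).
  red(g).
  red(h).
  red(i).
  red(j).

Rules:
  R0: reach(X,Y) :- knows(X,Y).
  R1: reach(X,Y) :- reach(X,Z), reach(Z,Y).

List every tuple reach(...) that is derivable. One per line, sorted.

reach(b,b)
reach(b,g)
reach(b,i)
reach(b,j)
reach(f,b)
reach(f,g)
reach(f,h)
reach(f,i)
reach(f,j)
reach(g,b)
reach(g,g)
reach(g,i)
reach(g,j)
reach(i,b)
reach(i,g)
reach(i,i)
reach(i,j)
reach(j,b)
reach(j,g)
reach(j,i)
reach(j,j)

round 1: derive reach(b,g) via R0 from knows(b,g)
round 1: derive reach(f,g) via R0 from knows(f,g)
round 1: derive reach(f,h) via R0 from knows(f,h)
round 1: derive reach(g,b) via R0 from knows(g,b)
round 1: derive reach(g,g) via R0 from knows(g,g)
round 1: derive reach(g,i) via R0 from knows(g,i)
round 1: derive reach(i,b) via R0 from knows(i,b)
round 1: derive reach(i,j) via R0 from knows(i,j)
round 1: derive reach(j,g) via R0 from knows(j,g)
round 2: derive reach(b,b) via R1 from reach(b,g), reach(g,b)
round 2: derive reach(b,i) via R1 from reach(b,g), reach(g,i)
round 2: derive reach(f,b) via R1 from reach(f,g), reach(g,b)
round 2: derive reach(f,i) via R1 from reach(f,g), reach(g,i)
round 2: derive reach(g,j) via R1 from reach(g,i), reach(i,j)
round 2: derive reach(i,g) via R1 from reach(i,b), reach(b,g)
round 2: derive reach(j,b) via R1 from reach(j,g), reach(g,b)
round 2: derive reach(j,i) via R1 from reach(j,g), reach(g,i)
round 3: derive reach(b,j) via R1 from reach(b,g), reach(g,j)
round 3: derive reach(f,j) via R1 from reach(f,g), reach(g,j)
round 3: derive reach(i,i) via R1 from reach(i,b), reach(b,i)
round 3: derive reach(j,j) via R1 from reach(j,g), reach(g,j)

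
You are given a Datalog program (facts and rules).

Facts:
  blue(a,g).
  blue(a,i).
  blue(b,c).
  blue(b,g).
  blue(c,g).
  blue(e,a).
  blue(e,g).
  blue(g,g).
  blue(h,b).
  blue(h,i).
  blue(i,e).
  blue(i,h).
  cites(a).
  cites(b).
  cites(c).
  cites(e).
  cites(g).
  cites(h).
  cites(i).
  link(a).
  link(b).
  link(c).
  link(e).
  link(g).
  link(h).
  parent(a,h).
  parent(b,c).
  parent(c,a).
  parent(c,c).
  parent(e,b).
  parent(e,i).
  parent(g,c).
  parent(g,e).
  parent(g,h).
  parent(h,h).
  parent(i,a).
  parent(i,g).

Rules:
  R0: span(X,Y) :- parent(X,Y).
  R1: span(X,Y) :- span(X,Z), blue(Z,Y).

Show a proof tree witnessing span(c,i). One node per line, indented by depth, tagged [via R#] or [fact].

span(c,i)  [via R1]
  span(c,a)  [via R0]
    parent(c,a)  [fact]
  blue(a,i)  [fact]

round 1: derive span(a,h) via R0 from parent(a,h)
round 1: derive span(b,c) via R0 from parent(b,c)
round 1: derive span(c,a) via R0 from parent(c,a)
round 1: derive span(c,c) via R0 from parent(c,c)
round 1: derive span(e,b) via R0 from parent(e,b)
round 1: derive span(e,i) via R0 from parent(e,i)
round 1: derive span(g,c) via R0 from parent(g,c)
round 1: derive span(g,e) via R0 from parent(g,e)
round 1: derive span(g,h) via R0 from parent(g,h)
round 1: derive span(h,h) via R0 from parent(h,h)
round 1: derive span(i,a) via R0 from parent(i,a)
round 1: derive span(i,g) via R0 from parent(i,g)
round 2: derive span(a,b) via R1 from span(a,h), blue(h,b)
round 2: derive span(a,i) via R1 from span(a,h), blue(h,i)
round 2: derive span(b,g) via R1 from span(b,c), blue(c,g)
round 2: derive span(c,g) via R1 from span(c,a), blue(a,g)
round 2: derive span(c,i) via R1 from span(c,a), blue(a,i)
round 2: derive span(e,c) via R1 from span(e,b), blue(b,c)
round 2: derive span(e,e) via R1 from span(e,i), blue(i,e)
round 2: derive span(e,g) via R1 from span(e,b), blue(b,g)
round 2: derive span(e,h) via R1 from span(e,i), blue(i,h)
round 2: derive span(g,a) via R1 from span(g,e), blue(e,a)
round 2: derive span(g,b) via R1 from span(g,h), blue(h,b)
round 2: derive span(g,g) via R1 from span(g,c), blue(c,g)
round 2: derive span(g,i) via R1 from span(g,h), blue(h,i)
round 2: derive span(h,b) via R1 from span(h,h), blue(h,b)
round 2: derive span(h,i) via R1 from span(h,h), blue(h,i)
round 2: derive span(i,i) via R1 from span(i,a), blue(a,i)
round 3: derive span(a,c) via R1 from span(a,b), blue(b,c)
round 3: derive span(a,e) via R1 from span(a,i), blue(i,e)
round 3: derive span(a,g) via R1 from span(a,b), blue(b,g)
round 3: derive span(c,e) via R1 from span(c,i), blue(i,e)
round 3: derive span(c,h) via R1 from span(c,i), blue(i,h)
round 3: derive span(e,a) via R1 from span(e,e), blue(e,a)
round 3: derive span(h,c) via R1 from span(h,b), blue(b,c)
round 3: derive span(h,e) via R1 from span(h,i), blue(i,e)
round 3: derive span(h,g) via R1 from span(h,b), blue(b,g)
round 3: derive span(i,e) via R1 from span(i,i), blue(i,e)
round 3: derive span(i,h) via R1 from span(i,i), blue(i,h)
round 4: derive span(a,a) via R1 from span(a,e), blue(e,a)
round 4: derive span(c,b) via R1 from span(c,h), blue(h,b)
round 4: derive span(h,a) via R1 from span(h,e), blue(e,a)
round 4: derive span(i,b) via R1 from span(i,h), blue(h,b)
round 5: derive span(i,c) via R1 from span(i,b), blue(b,c)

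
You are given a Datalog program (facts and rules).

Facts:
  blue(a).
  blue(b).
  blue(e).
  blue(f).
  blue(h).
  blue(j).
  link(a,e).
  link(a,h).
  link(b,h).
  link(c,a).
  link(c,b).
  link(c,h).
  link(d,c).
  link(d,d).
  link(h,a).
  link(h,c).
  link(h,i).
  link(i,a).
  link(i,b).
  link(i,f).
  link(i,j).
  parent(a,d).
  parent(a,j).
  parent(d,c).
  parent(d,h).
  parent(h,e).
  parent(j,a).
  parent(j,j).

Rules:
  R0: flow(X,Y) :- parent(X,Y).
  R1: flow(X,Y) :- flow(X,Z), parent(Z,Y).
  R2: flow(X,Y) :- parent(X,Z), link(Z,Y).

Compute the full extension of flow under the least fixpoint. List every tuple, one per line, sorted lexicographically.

round 1: derive flow(a,d) via R0 from parent(a,d)
round 1: derive flow(a,j) via R0 from parent(a,j)
round 1: derive flow(d,c) via R0 from parent(d,c)
round 1: derive flow(d,h) via R0 from parent(d,h)
round 1: derive flow(h,e) via R0 from parent(h,e)
round 1: derive flow(j,a) via R0 from parent(j,a)
round 1: derive flow(j,j) via R0 from parent(j,j)
round 1: derive flow(a,c) via R2 from parent(a,d), link(d,c)
round 1: derive flow(d,a) via R2 from parent(d,c), link(c,a)
round 1: derive flow(d,b) via R2 from parent(d,c), link(c,b)
round 1: derive flow(d,i) via R2 from parent(d,h), link(h,i)
round 1: derive flow(j,e) via R2 from parent(j,a), link(a,e)
round 1: derive flow(j,h) via R2 from parent(j,a), link(a,h)
round 2: derive flow(a,a) via R1 from flow(a,j), parent(j,a)
round 2: derive flow(a,h) via R1 from flow(a,d), parent(d,h)
round 2: derive flow(d,d) via R1 from flow(d,a), parent(a,d)
round 2: derive flow(d,e) via R1 from flow(d,h), parent(h,e)
round 2: derive flow(d,j) via R1 from flow(d,a), parent(a,j)
round 2: derive flow(j,d) via R1 from flow(j,a), parent(a,d)
round 3: derive flow(a,e) via R1 from flow(a,h), parent(h,e)
round 3: derive flow(j,c) via R1 from flow(j,d), parent(d,c)

flow(a,a)
flow(a,c)
flow(a,d)
flow(a,e)
flow(a,h)
flow(a,j)
flow(d,a)
flow(d,b)
flow(d,c)
flow(d,d)
flow(d,e)
flow(d,h)
flow(d,i)
flow(d,j)
flow(h,e)
flow(j,a)
flow(j,c)
flow(j,d)
flow(j,e)
flow(j,h)
flow(j,j)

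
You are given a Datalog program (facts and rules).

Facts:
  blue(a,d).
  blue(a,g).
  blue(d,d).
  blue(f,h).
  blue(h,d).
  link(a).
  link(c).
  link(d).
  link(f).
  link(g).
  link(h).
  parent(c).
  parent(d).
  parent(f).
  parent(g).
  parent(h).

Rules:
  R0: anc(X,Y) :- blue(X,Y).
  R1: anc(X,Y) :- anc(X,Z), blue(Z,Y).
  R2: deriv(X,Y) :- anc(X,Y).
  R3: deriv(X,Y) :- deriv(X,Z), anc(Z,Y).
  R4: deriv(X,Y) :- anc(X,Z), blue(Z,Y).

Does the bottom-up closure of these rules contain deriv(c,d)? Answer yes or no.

round 1: derive anc(a,d) via R0 from blue(a,d)
round 1: derive anc(a,g) via R0 from blue(a,g)
round 1: derive anc(d,d) via R0 from blue(d,d)
round 1: derive anc(f,h) via R0 from blue(f,h)
round 1: derive anc(h,d) via R0 from blue(h,d)
round 2: derive anc(f,d) via R1 from anc(f,h), blue(h,d)
round 2: derive deriv(a,d) via R2 from anc(a,d)
round 2: derive deriv(a,g) via R2 from anc(a,g)
round 2: derive deriv(d,d) via R2 from anc(d,d)
round 2: derive deriv(f,h) via R2 from anc(f,h)
round 2: derive deriv(h,d) via R2 from anc(h,d)
round 2: derive deriv(f,d) via R4 from anc(f,h), blue(h,d)

no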